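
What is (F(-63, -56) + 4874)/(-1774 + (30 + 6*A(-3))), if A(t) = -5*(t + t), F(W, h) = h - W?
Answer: -4881/1564 ≈ -3.1208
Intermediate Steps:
A(t) = -10*t
(F(-63, -56) + 4874)/(-1774 + (30 + 6*A(-3))) = ((-56 - 1*(-63)) + 4874)/(-1774 + (30 + 6*(-10*(-3)))) = ((-56 + 63) + 4874)/(-1774 + (30 + 6*30)) = (7 + 4874)/(-1774 + (30 + 180)) = 4881/(-1774 + 210) = 4881/(-1564) = 4881*(-1/1564) = -4881/1564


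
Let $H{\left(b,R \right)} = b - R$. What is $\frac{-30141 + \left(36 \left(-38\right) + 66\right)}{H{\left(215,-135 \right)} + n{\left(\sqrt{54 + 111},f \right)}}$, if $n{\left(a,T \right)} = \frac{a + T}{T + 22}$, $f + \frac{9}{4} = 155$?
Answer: $- \frac{5390507394477}{60152955481} + \frac{87914628 \sqrt{165}}{60152955481} \approx -89.595$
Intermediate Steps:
$f = \frac{611}{4}$ ($f = - \frac{9}{4} + 155 = \frac{611}{4} \approx 152.75$)
$n{\left(a,T \right)} = \frac{T + a}{22 + T}$
$\frac{-30141 + \left(36 \left(-38\right) + 66\right)}{H{\left(215,-135 \right)} + n{\left(\sqrt{54 + 111},f \right)}} = \frac{-30141 + \left(36 \left(-38\right) + 66\right)}{\left(215 - -135\right) + \frac{\frac{611}{4} + \sqrt{54 + 111}}{22 + \frac{611}{4}}} = \frac{-30141 + \left(-1368 + 66\right)}{\left(215 + 135\right) + \frac{\frac{611}{4} + \sqrt{165}}{\frac{699}{4}}} = \frac{-30141 - 1302}{350 + \frac{4 \left(\frac{611}{4} + \sqrt{165}\right)}{699}} = - \frac{31443}{350 + \left(\frac{611}{699} + \frac{4 \sqrt{165}}{699}\right)} = - \frac{31443}{\frac{245261}{699} + \frac{4 \sqrt{165}}{699}}$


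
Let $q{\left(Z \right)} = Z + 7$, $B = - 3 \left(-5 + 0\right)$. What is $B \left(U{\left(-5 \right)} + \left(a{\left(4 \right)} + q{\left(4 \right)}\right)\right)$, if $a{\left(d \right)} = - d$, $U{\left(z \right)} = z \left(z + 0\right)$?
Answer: $480$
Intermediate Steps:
$U{\left(z \right)} = z^{2}$ ($U{\left(z \right)} = z z = z^{2}$)
$B = 15$ ($B = \left(-3\right) \left(-5\right) = 15$)
$q{\left(Z \right)} = 7 + Z$
$B \left(U{\left(-5 \right)} + \left(a{\left(4 \right)} + q{\left(4 \right)}\right)\right) = 15 \left(\left(-5\right)^{2} + \left(\left(-1\right) 4 + \left(7 + 4\right)\right)\right) = 15 \left(25 + \left(-4 + 11\right)\right) = 15 \left(25 + 7\right) = 15 \cdot 32 = 480$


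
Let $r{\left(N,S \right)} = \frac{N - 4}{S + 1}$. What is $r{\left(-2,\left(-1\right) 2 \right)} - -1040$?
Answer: $1046$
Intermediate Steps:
$r{\left(N,S \right)} = \frac{-4 + N}{1 + S}$
$r{\left(-2,\left(-1\right) 2 \right)} - -1040 = \frac{-4 - 2}{1 - 2} - -1040 = \frac{1}{1 - 2} \left(-6\right) + 1040 = \frac{1}{-1} \left(-6\right) + 1040 = \left(-1\right) \left(-6\right) + 1040 = 6 + 1040 = 1046$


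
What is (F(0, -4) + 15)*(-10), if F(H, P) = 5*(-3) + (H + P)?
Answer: 40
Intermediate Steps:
F(H, P) = -15 + H + P (F(H, P) = -15 + (H + P) = -15 + H + P)
(F(0, -4) + 15)*(-10) = ((-15 + 0 - 4) + 15)*(-10) = (-19 + 15)*(-10) = -4*(-10) = 40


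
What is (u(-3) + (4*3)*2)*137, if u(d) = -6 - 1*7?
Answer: 1507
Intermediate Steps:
u(d) = -13 (u(d) = -6 - 7 = -13)
(u(-3) + (4*3)*2)*137 = (-13 + (4*3)*2)*137 = (-13 + 12*2)*137 = (-13 + 24)*137 = 11*137 = 1507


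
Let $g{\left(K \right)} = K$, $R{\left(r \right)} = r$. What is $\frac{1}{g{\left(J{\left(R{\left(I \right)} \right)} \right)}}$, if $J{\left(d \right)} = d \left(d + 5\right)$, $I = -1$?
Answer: $- \frac{1}{4} \approx -0.25$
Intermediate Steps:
$J{\left(d \right)} = d \left(5 + d\right)$
$\frac{1}{g{\left(J{\left(R{\left(I \right)} \right)} \right)}} = \frac{1}{\left(-1\right) \left(5 - 1\right)} = \frac{1}{\left(-1\right) 4} = \frac{1}{-4} = - \frac{1}{4}$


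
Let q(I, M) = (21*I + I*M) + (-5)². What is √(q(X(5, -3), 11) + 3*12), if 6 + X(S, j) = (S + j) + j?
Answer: I*√163 ≈ 12.767*I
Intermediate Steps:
X(S, j) = -6 + S + 2*j (X(S, j) = -6 + ((S + j) + j) = -6 + (S + 2*j) = -6 + S + 2*j)
q(I, M) = 25 + 21*I + I*M (q(I, M) = (21*I + I*M) + 25 = 25 + 21*I + I*M)
√(q(X(5, -3), 11) + 3*12) = √((25 + 21*(-6 + 5 + 2*(-3)) + (-6 + 5 + 2*(-3))*11) + 3*12) = √((25 + 21*(-6 + 5 - 6) + (-6 + 5 - 6)*11) + 36) = √((25 + 21*(-7) - 7*11) + 36) = √((25 - 147 - 77) + 36) = √(-199 + 36) = √(-163) = I*√163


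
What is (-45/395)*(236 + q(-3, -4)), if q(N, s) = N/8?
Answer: -16965/632 ≈ -26.843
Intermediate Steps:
q(N, s) = N/8 (q(N, s) = N*(⅛) = N/8)
(-45/395)*(236 + q(-3, -4)) = (-45/395)*(236 + (⅛)*(-3)) = (-45*1/395)*(236 - 3/8) = -9/79*1885/8 = -16965/632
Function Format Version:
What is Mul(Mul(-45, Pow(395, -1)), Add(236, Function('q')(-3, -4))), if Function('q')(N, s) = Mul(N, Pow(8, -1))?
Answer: Rational(-16965, 632) ≈ -26.843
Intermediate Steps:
Function('q')(N, s) = Mul(Rational(1, 8), N) (Function('q')(N, s) = Mul(N, Rational(1, 8)) = Mul(Rational(1, 8), N))
Mul(Mul(-45, Pow(395, -1)), Add(236, Function('q')(-3, -4))) = Mul(Mul(-45, Pow(395, -1)), Add(236, Mul(Rational(1, 8), -3))) = Mul(Mul(-45, Rational(1, 395)), Add(236, Rational(-3, 8))) = Mul(Rational(-9, 79), Rational(1885, 8)) = Rational(-16965, 632)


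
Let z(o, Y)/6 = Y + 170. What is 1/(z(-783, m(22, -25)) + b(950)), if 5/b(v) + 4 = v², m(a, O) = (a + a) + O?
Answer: 902496/1023430469 ≈ 0.00088183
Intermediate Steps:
m(a, O) = O + 2*a (m(a, O) = 2*a + O = O + 2*a)
z(o, Y) = 1020 + 6*Y (z(o, Y) = 6*(Y + 170) = 6*(170 + Y) = 1020 + 6*Y)
b(v) = 5/(-4 + v²)
1/(z(-783, m(22, -25)) + b(950)) = 1/((1020 + 6*(-25 + 2*22)) + 5/(-4 + 950²)) = 1/((1020 + 6*(-25 + 44)) + 5/(-4 + 902500)) = 1/((1020 + 6*19) + 5/902496) = 1/((1020 + 114) + 5*(1/902496)) = 1/(1134 + 5/902496) = 1/(1023430469/902496) = 902496/1023430469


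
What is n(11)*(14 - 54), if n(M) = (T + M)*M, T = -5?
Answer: -2640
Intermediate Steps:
n(M) = M*(-5 + M) (n(M) = (-5 + M)*M = M*(-5 + M))
n(11)*(14 - 54) = (11*(-5 + 11))*(14 - 54) = (11*6)*(-40) = 66*(-40) = -2640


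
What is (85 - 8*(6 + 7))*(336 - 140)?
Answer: -3724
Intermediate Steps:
(85 - 8*(6 + 7))*(336 - 140) = (85 - 8*13)*196 = (85 - 104)*196 = -19*196 = -3724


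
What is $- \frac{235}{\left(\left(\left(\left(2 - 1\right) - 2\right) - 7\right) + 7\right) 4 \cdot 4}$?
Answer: $\frac{235}{16} \approx 14.688$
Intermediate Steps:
$- \frac{235}{\left(\left(\left(\left(2 - 1\right) - 2\right) - 7\right) + 7\right) 4 \cdot 4} = - \frac{235}{\left(\left(\left(1 - 2\right) - 7\right) + 7\right) 16} = - \frac{235}{\left(\left(-1 - 7\right) + 7\right) 16} = - \frac{235}{\left(-8 + 7\right) 16} = - \frac{235}{\left(-1\right) 16} = - \frac{235}{-16} = \left(-235\right) \left(- \frac{1}{16}\right) = \frac{235}{16}$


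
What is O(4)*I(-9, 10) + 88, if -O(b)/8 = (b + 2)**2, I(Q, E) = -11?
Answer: 3256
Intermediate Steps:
O(b) = -8*(2 + b)**2 (O(b) = -8*(b + 2)**2 = -8*(2 + b)**2)
O(4)*I(-9, 10) + 88 = -8*(2 + 4)**2*(-11) + 88 = -8*6**2*(-11) + 88 = -8*36*(-11) + 88 = -288*(-11) + 88 = 3168 + 88 = 3256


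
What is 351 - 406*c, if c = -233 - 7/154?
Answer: 1044642/11 ≈ 94968.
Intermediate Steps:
c = -5127/22 (c = -233 - 7/154 = -233 - 1*1/22 = -233 - 1/22 = -5127/22 ≈ -233.05)
351 - 406*c = 351 - 406*(-5127/22) = 351 + 1040781/11 = 1044642/11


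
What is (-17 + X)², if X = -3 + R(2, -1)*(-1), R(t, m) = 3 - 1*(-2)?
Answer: 625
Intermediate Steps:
R(t, m) = 5 (R(t, m) = 3 + 2 = 5)
X = -8 (X = -3 + 5*(-1) = -3 - 5 = -8)
(-17 + X)² = (-17 - 8)² = (-25)² = 625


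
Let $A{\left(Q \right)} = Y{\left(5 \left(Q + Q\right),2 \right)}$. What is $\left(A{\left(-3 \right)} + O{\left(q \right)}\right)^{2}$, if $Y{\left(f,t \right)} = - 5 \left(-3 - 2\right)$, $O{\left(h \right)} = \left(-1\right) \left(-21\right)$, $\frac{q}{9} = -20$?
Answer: $2116$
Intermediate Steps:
$q = -180$ ($q = 9 \left(-20\right) = -180$)
$O{\left(h \right)} = 21$
$Y{\left(f,t \right)} = 25$ ($Y{\left(f,t \right)} = \left(-5\right) \left(-5\right) = 25$)
$A{\left(Q \right)} = 25$
$\left(A{\left(-3 \right)} + O{\left(q \right)}\right)^{2} = \left(25 + 21\right)^{2} = 46^{2} = 2116$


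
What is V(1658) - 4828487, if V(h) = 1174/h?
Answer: -4002815136/829 ≈ -4.8285e+6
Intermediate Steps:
V(1658) - 4828487 = 1174/1658 - 4828487 = 1174*(1/1658) - 4828487 = 587/829 - 4828487 = -4002815136/829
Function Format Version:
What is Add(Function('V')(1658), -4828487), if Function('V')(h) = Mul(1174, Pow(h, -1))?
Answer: Rational(-4002815136, 829) ≈ -4.8285e+6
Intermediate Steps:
Add(Function('V')(1658), -4828487) = Add(Mul(1174, Pow(1658, -1)), -4828487) = Add(Mul(1174, Rational(1, 1658)), -4828487) = Add(Rational(587, 829), -4828487) = Rational(-4002815136, 829)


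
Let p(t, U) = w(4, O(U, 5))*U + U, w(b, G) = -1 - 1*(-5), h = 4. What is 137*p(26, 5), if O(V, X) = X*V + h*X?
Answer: 3425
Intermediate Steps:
O(V, X) = 4*X + V*X (O(V, X) = X*V + 4*X = V*X + 4*X = 4*X + V*X)
w(b, G) = 4 (w(b, G) = -1 + 5 = 4)
p(t, U) = 5*U (p(t, U) = 4*U + U = 5*U)
137*p(26, 5) = 137*(5*5) = 137*25 = 3425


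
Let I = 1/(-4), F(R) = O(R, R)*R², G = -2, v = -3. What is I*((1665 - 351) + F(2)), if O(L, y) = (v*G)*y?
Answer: -681/2 ≈ -340.50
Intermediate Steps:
O(L, y) = 6*y (O(L, y) = (-3*(-2))*y = 6*y)
F(R) = 6*R³ (F(R) = (6*R)*R² = 6*R³)
I = -¼ ≈ -0.25000
I*((1665 - 351) + F(2)) = -((1665 - 351) + 6*2³)/4 = -(1314 + 6*8)/4 = -(1314 + 48)/4 = -¼*1362 = -681/2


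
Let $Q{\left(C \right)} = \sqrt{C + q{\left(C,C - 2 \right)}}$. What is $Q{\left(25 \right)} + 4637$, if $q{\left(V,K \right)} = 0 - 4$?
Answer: $4637 + \sqrt{21} \approx 4641.6$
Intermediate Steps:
$q{\left(V,K \right)} = -4$ ($q{\left(V,K \right)} = 0 - 4 = -4$)
$Q{\left(C \right)} = \sqrt{-4 + C}$ ($Q{\left(C \right)} = \sqrt{C - 4} = \sqrt{-4 + C}$)
$Q{\left(25 \right)} + 4637 = \sqrt{-4 + 25} + 4637 = \sqrt{21} + 4637 = 4637 + \sqrt{21}$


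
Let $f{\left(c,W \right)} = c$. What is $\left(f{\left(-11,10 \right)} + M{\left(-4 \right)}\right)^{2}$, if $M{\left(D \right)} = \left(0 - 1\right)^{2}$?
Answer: $100$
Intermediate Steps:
$M{\left(D \right)} = 1$ ($M{\left(D \right)} = \left(-1\right)^{2} = 1$)
$\left(f{\left(-11,10 \right)} + M{\left(-4 \right)}\right)^{2} = \left(-11 + 1\right)^{2} = \left(-10\right)^{2} = 100$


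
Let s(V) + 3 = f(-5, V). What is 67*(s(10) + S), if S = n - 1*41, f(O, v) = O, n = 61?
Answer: 804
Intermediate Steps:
S = 20 (S = 61 - 1*41 = 61 - 41 = 20)
s(V) = -8 (s(V) = -3 - 5 = -8)
67*(s(10) + S) = 67*(-8 + 20) = 67*12 = 804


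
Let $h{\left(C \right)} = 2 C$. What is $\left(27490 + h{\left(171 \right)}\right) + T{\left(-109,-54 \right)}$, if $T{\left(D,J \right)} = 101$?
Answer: $27933$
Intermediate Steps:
$\left(27490 + h{\left(171 \right)}\right) + T{\left(-109,-54 \right)} = \left(27490 + 2 \cdot 171\right) + 101 = \left(27490 + 342\right) + 101 = 27832 + 101 = 27933$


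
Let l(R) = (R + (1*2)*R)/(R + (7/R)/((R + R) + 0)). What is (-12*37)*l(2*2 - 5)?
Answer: 2664/5 ≈ 532.80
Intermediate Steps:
l(R) = 3*R/(R + 7/(2*R**2)) (l(R) = (R + 2*R)/(R + (7/R)/(2*R + 0)) = (3*R)/(R + (7/R)/((2*R))) = (3*R)/(R + (7/R)*(1/(2*R))) = (3*R)/(R + 7/(2*R**2)) = 3*R/(R + 7/(2*R**2)))
(-12*37)*l(2*2 - 5) = (-12*37)*(6*(2*2 - 5)**3/(7 + 2*(2*2 - 5)**3)) = -2664*(4 - 5)**3/(7 + 2*(4 - 5)**3) = -2664*(-1)**3/(7 + 2*(-1)**3) = -2664*(-1)/(7 + 2*(-1)) = -2664*(-1)/(7 - 2) = -2664*(-1)/5 = -444*(-6/5) = 2664/5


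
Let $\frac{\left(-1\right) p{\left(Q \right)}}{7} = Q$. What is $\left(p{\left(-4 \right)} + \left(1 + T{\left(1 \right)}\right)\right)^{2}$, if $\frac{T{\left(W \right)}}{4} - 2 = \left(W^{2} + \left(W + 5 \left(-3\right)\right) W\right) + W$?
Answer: $121$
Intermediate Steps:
$p{\left(Q \right)} = - 7 Q$
$T{\left(W \right)} = 8 + 4 W + 4 W^{2} + 4 W \left(-15 + W\right)$ ($T{\left(W \right)} = 8 + 4 \left(\left(W^{2} + \left(W + 5 \left(-3\right)\right) W\right) + W\right) = 8 + 4 \left(\left(W^{2} + \left(W - 15\right) W\right) + W\right) = 8 + 4 \left(\left(W^{2} + \left(-15 + W\right) W\right) + W\right) = 8 + 4 \left(\left(W^{2} + W \left(-15 + W\right)\right) + W\right) = 8 + 4 \left(W + W^{2} + W \left(-15 + W\right)\right) = 8 + \left(4 W + 4 W^{2} + 4 W \left(-15 + W\right)\right) = 8 + 4 W + 4 W^{2} + 4 W \left(-15 + W\right)$)
$\left(p{\left(-4 \right)} + \left(1 + T{\left(1 \right)}\right)\right)^{2} = \left(\left(-7\right) \left(-4\right) + \left(1 + \left(8 - 56 + 8 \cdot 1^{2}\right)\right)\right)^{2} = \left(28 + \left(1 + \left(8 - 56 + 8 \cdot 1\right)\right)\right)^{2} = \left(28 + \left(1 + \left(8 - 56 + 8\right)\right)\right)^{2} = \left(28 + \left(1 - 40\right)\right)^{2} = \left(28 - 39\right)^{2} = \left(-11\right)^{2} = 121$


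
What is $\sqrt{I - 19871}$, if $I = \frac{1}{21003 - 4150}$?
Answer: $\frac{i \sqrt{5643833117586}}{16853} \approx 140.96 i$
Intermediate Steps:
$I = \frac{1}{16853} \approx 5.9337 \cdot 10^{-5}$
$\sqrt{I - 19871} = \sqrt{\frac{1}{16853} - 19871} = \sqrt{- \frac{334885962}{16853}} = \frac{i \sqrt{5643833117586}}{16853}$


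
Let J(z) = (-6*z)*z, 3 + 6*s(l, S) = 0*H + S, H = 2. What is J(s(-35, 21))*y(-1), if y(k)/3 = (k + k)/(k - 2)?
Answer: -108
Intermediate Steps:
s(l, S) = -½ + S/6 (s(l, S) = -½ + (0*2 + S)/6 = -½ + (0 + S)/6 = -½ + S/6)
y(k) = 6*k/(-2 + k) (y(k) = 3*((k + k)/(k - 2)) = 3*((2*k)/(-2 + k)) = 3*(2*k/(-2 + k)) = 6*k/(-2 + k))
J(z) = -6*z²
J(s(-35, 21))*y(-1) = (-6*(-½ + (⅙)*21)²)*(6*(-1)/(-2 - 1)) = (-6*(-½ + 7/2)²)*(6*(-1)/(-3)) = (-6*3²)*(6*(-1)*(-⅓)) = -6*9*2 = -54*2 = -108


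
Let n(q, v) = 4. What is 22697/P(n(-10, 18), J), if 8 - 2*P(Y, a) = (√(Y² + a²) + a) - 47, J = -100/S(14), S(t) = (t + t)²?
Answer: 245241085/296257 + 385849*√2129/296257 ≈ 887.89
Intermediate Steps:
S(t) = 4*t² (S(t) = (2*t)² = 4*t²)
J = -25/196 (J = -100/(4*14²) = -100/(4*196) = -100/784 = -100*1/784 = -25/196 ≈ -0.12755)
P(Y, a) = 55/2 - a/2 - √(Y² + a²)/2 (P(Y, a) = 4 - ((√(Y² + a²) + a) - 47)/2 = 4 - ((a + √(Y² + a²)) - 47)/2 = 4 - (-47 + a + √(Y² + a²))/2 = 4 + (47/2 - a/2 - √(Y² + a²)/2) = 55/2 - a/2 - √(Y² + a²)/2)
22697/P(n(-10, 18), J) = 22697/(55/2 - ½*(-25/196) - √(4² + (-25/196)²)/2) = 22697/(55/2 + 25/392 - √(16 + 625/38416)/2) = 22697/(55/2 + 25/392 - 17*√2129/392) = 22697/(10805/392 - 17*√2129/392)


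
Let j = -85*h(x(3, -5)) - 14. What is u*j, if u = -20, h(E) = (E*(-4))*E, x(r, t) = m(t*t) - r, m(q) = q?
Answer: -3290920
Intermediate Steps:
x(r, t) = t**2 - r (x(r, t) = t*t - r = t**2 - r)
h(E) = -4*E**2 (h(E) = (-4*E)*E = -4*E**2)
j = 164546 (j = -(-340)*((-5)**2 - 1*3)**2 - 14 = -(-340)*(25 - 3)**2 - 14 = -(-340)*22**2 - 14 = -(-340)*484 - 14 = -85*(-1936) - 14 = 164560 - 14 = 164546)
u*j = -20*164546 = -3290920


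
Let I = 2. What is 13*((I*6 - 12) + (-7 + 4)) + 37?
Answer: -2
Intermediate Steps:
13*((I*6 - 12) + (-7 + 4)) + 37 = 13*((2*6 - 12) + (-7 + 4)) + 37 = 13*((12 - 12) - 3) + 37 = 13*(0 - 3) + 37 = 13*(-3) + 37 = -39 + 37 = -2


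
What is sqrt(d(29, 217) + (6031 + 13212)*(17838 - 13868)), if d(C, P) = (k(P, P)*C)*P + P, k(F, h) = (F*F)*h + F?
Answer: sqrt(64381604217) ≈ 2.5374e+5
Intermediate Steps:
k(F, h) = F + h*F**2 (k(F, h) = F**2*h + F = h*F**2 + F = F + h*F**2)
d(C, P) = P + C*P**2*(1 + P**2) (d(C, P) = ((P*(1 + P*P))*C)*P + P = ((P*(1 + P**2))*C)*P + P = (C*P*(1 + P**2))*P + P = C*P**2*(1 + P**2) + P = P + C*P**2*(1 + P**2))
sqrt(d(29, 217) + (6031 + 13212)*(17838 - 13868)) = sqrt(217*(1 + 29*217*(1 + 217**2)) + (6031 + 13212)*(17838 - 13868)) = sqrt(217*(1 + 29*217*(1 + 47089)) + 19243*3970) = sqrt(217*(1 + 29*217*47090) + 76394710) = sqrt(217*(1 + 296337370) + 76394710) = sqrt(217*296337371 + 76394710) = sqrt(64305209507 + 76394710) = sqrt(64381604217)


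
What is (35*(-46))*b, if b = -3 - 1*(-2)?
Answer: 1610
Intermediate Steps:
b = -1 (b = -3 + 2 = -1)
(35*(-46))*b = (35*(-46))*(-1) = -1610*(-1) = 1610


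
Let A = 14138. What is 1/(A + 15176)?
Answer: 1/29314 ≈ 3.4113e-5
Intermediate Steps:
1/(A + 15176) = 1/(14138 + 15176) = 1/29314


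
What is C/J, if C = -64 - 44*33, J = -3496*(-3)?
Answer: -379/2622 ≈ -0.14455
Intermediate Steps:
J = 10488
C = -1516 (C = -64 - 1452 = -1516)
C/J = -1516/10488 = -1516*1/10488 = -379/2622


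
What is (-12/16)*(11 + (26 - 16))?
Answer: -63/4 ≈ -15.750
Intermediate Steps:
(-12/16)*(11 + (26 - 16)) = (-12*1/16)*(11 + 10) = -3/4*21 = -63/4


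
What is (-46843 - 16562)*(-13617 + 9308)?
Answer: 273212145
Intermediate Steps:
(-46843 - 16562)*(-13617 + 9308) = -63405*(-4309) = 273212145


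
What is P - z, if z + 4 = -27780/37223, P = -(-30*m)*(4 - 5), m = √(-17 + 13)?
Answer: 176672/37223 - 60*I ≈ 4.7463 - 60.0*I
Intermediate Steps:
m = 2*I (m = √(-4) = 2*I ≈ 2.0*I)
P = -60*I (P = -(-60*I)*(4 - 5) = -(-60*I)*(-1) = -60*I ≈ -60.0*I)
z = -176672/37223 (z = -4 - 27780/37223 = -176672/37223 ≈ -4.7463)
P - z = -60*I - 1*(-176672/37223) = -60*I + 176672/37223 = 176672/37223 - 60*I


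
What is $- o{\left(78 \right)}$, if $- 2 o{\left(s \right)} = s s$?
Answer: $3042$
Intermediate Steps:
$o{\left(s \right)} = - \frac{s^{2}}{2}$ ($o{\left(s \right)} = - \frac{s s}{2} = - \frac{s^{2}}{2}$)
$- o{\left(78 \right)} = - \frac{\left(-1\right) 78^{2}}{2} = - \frac{\left(-1\right) 6084}{2} = \left(-1\right) \left(-3042\right) = 3042$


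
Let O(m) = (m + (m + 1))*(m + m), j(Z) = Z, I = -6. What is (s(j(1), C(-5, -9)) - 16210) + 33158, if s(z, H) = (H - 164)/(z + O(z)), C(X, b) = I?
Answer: 118466/7 ≈ 16924.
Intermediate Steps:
O(m) = 2*m*(1 + 2*m) (O(m) = (m + (1 + m))*(2*m) = (1 + 2*m)*(2*m) = 2*m*(1 + 2*m))
C(X, b) = -6
s(z, H) = (-164 + H)/(z + 2*z*(1 + 2*z)) (s(z, H) = (H - 164)/(z + 2*z*(1 + 2*z)) = (-164 + H)/(z + 2*z*(1 + 2*z)))
(s(j(1), C(-5, -9)) - 16210) + 33158 = ((-164 - 6)/(1*(3 + 4*1)) - 16210) + 33158 = (1*(-170)/(3 + 4) - 16210) + 33158 = (1*(-170)/7 - 16210) + 33158 = (1*(1/7)*(-170) - 16210) + 33158 = (-170/7 - 16210) + 33158 = -113640/7 + 33158 = 118466/7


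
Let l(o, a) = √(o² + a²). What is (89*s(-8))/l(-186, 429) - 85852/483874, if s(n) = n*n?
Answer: -42926/241937 + 5696*√24293/72879 ≈ 12.004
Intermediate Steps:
s(n) = n²
l(o, a) = √(a² + o²)
(89*s(-8))/l(-186, 429) - 85852/483874 = (89*(-8)²)/(√(429² + (-186)²)) - 85852/483874 = (89*64)/(√(184041 + 34596)) - 85852*1/483874 = 5696/(√218637) - 42926/241937 = 5696/((3*√24293)) - 42926/241937 = 5696*(√24293/72879) - 42926/241937 = 5696*√24293/72879 - 42926/241937 = -42926/241937 + 5696*√24293/72879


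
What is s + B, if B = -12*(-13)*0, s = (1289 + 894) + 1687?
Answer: 3870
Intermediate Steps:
s = 3870 (s = 2183 + 1687 = 3870)
B = 0 (B = 156*0 = 0)
s + B = 3870 + 0 = 3870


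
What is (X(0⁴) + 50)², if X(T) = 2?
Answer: 2704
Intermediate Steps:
(X(0⁴) + 50)² = (2 + 50)² = 52² = 2704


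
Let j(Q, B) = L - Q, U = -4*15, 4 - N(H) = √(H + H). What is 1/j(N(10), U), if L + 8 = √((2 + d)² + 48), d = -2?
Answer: 1/(2*(-6 + √5 + 2*√3)) ≈ -1.6676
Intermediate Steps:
N(H) = 4 - √2*√H (N(H) = 4 - √(H + H) = 4 - √(2*H) = 4 - √2*√H)
U = -60
L = -8 + 4*√3 (L = -8 + √((2 - 2)² + 48) = -8 + √(0² + 48) = -8 + √(0 + 48) = -8 + √48 = -8 + 4*√3 ≈ -1.0718)
j(Q, B) = -8 - Q + 4*√3 (j(Q, B) = (-8 + 4*√3) - Q = -8 - Q + 4*√3)
1/j(N(10), U) = 1/(-8 - (4 - √2*√10) + 4*√3) = 1/(-8 - (4 - 2*√5) + 4*√3) = 1/(-8 + (-4 + 2*√5) + 4*√3) = 1/(-12 + 2*√5 + 4*√3)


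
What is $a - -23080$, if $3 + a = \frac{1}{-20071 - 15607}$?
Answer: $\frac{823341205}{35678} \approx 23077.0$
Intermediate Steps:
$a = - \frac{107035}{35678}$ ($a = -3 + \frac{1}{-20071 - 15607} = -3 + \frac{1}{-35678} = -3 - \frac{1}{35678} = - \frac{107035}{35678} \approx -3.0$)
$a - -23080 = - \frac{107035}{35678} - -23080 = - \frac{107035}{35678} + 23080 = \frac{823341205}{35678}$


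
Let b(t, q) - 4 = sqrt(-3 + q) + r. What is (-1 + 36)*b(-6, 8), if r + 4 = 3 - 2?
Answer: 35 + 35*sqrt(5) ≈ 113.26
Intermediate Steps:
r = -3 (r = -4 + (3 - 2) = -4 + 1 = -3)
b(t, q) = 1 + sqrt(-3 + q) (b(t, q) = 4 + (sqrt(-3 + q) - 3) = 4 + (-3 + sqrt(-3 + q)) = 1 + sqrt(-3 + q))
(-1 + 36)*b(-6, 8) = (-1 + 36)*(1 + sqrt(-3 + 8)) = 35*(1 + sqrt(5)) = 35 + 35*sqrt(5)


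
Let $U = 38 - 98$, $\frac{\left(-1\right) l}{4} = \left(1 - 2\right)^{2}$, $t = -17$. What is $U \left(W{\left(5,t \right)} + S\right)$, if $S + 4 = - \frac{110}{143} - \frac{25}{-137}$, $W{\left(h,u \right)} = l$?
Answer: $\frac{917580}{1781} \approx 515.21$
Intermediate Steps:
$l = -4$ ($l = - 4 \left(1 - 2\right)^{2} = - 4 \left(-1\right)^{2} = \left(-4\right) 1 = -4$)
$W{\left(h,u \right)} = -4$
$U = -60$
$S = - \frac{8169}{1781}$ ($S = -4 - \left(- \frac{25}{137} + \frac{10}{13}\right) = -4 - \frac{1045}{1781} = - \frac{8169}{1781} \approx -4.5867$)
$U \left(W{\left(5,t \right)} + S\right) = - 60 \left(-4 - \frac{8169}{1781}\right) = \left(-60\right) \left(- \frac{15293}{1781}\right) = \frac{917580}{1781}$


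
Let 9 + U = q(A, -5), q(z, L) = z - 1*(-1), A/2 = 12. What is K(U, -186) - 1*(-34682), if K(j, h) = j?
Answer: 34698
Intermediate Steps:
A = 24 (A = 2*12 = 24)
q(z, L) = 1 + z (q(z, L) = z + 1 = 1 + z)
U = 16 (U = -9 + (1 + 24) = -9 + 25 = 16)
K(U, -186) - 1*(-34682) = 16 - 1*(-34682) = 16 + 34682 = 34698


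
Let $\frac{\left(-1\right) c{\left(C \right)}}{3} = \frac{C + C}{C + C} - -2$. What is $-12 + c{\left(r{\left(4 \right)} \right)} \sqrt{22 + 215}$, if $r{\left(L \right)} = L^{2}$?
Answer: $-12 - 9 \sqrt{237} \approx -150.55$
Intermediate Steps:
$c{\left(C \right)} = -9$ ($c{\left(C \right)} = - 3 \left(\frac{C + C}{C + C} - -2\right) = - 3 \left(\frac{2 C}{2 C} + 2\right) = - 3 \left(2 C \frac{1}{2 C} + 2\right) = - 3 \left(1 + 2\right) = \left(-3\right) 3 = -9$)
$-12 + c{\left(r{\left(4 \right)} \right)} \sqrt{22 + 215} = -12 - 9 \sqrt{22 + 215} = -12 - 9 \sqrt{237}$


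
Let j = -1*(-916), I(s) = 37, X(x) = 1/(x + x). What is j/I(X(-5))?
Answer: 916/37 ≈ 24.757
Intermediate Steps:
X(x) = 1/(2*x)
j = 916
j/I(X(-5)) = 916/37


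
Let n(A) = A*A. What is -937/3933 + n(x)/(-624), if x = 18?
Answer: -154915/204516 ≈ -0.75747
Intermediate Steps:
n(A) = A²
-937/3933 + n(x)/(-624) = -937/3933 + 18²/(-624) = -937*1/3933 + 324*(-1/624) = -937/3933 - 27/52 = -154915/204516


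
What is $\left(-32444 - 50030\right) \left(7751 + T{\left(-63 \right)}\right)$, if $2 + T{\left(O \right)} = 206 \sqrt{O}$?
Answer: $-639091026 - 50968932 i \sqrt{7} \approx -6.3909 \cdot 10^{8} - 1.3485 \cdot 10^{8} i$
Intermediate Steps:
$T{\left(O \right)} = -2 + 206 \sqrt{O}$
$\left(-32444 - 50030\right) \left(7751 + T{\left(-63 \right)}\right) = \left(-32444 - 50030\right) \left(7751 - \left(2 - 206 \sqrt{-63}\right)\right) = - 82474 \left(7751 - \left(2 - 206 \cdot 3 i \sqrt{7}\right)\right) = - 82474 \left(7751 - \left(2 - 618 i \sqrt{7}\right)\right) = - 82474 \left(7749 + 618 i \sqrt{7}\right) = -639091026 - 50968932 i \sqrt{7}$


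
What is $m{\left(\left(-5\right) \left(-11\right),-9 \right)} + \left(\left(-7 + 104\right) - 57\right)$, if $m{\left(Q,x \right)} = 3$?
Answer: $43$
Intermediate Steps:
$m{\left(\left(-5\right) \left(-11\right),-9 \right)} + \left(\left(-7 + 104\right) - 57\right) = 3 + \left(\left(-7 + 104\right) - 57\right) = 3 + \left(97 - 57\right) = 3 + 40 = 43$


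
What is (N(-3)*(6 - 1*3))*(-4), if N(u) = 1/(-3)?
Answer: 4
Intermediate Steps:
N(u) = -⅓
(N(-3)*(6 - 1*3))*(-4) = -(6 - 1*3)/3*(-4) = -(6 - 3)/3*(-4) = -⅓*3*(-4) = -1*(-4) = 4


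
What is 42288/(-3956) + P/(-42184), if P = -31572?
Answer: -103686135/10429994 ≈ -9.9411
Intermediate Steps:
42288/(-3956) + P/(-42184) = 42288/(-3956) - 31572/(-42184) = 42288*(-1/3956) - 31572*(-1/42184) = -10572/989 + 7893/10546 = -103686135/10429994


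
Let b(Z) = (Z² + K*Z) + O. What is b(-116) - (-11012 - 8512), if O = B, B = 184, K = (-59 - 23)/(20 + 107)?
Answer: 4221340/127 ≈ 33239.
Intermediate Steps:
K = -82/127 ≈ -0.64567
O = 184
b(Z) = 184 + Z² - 82*Z/127 (b(Z) = (Z² - 82*Z/127) + 184 = 184 + Z² - 82*Z/127)
b(-116) - (-11012 - 8512) = (184 + (-116)² - 82/127*(-116)) - (-11012 - 8512) = (184 + 13456 + 9512/127) - 1*(-19524) = 1741792/127 + 19524 = 4221340/127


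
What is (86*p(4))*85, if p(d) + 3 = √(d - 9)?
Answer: -21930 + 7310*I*√5 ≈ -21930.0 + 16346.0*I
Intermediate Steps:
p(d) = -3 + √(-9 + d) (p(d) = -3 + √(d - 9) = -3 + √(-9 + d))
(86*p(4))*85 = (86*(-3 + √(-9 + 4)))*85 = (86*(-3 + √(-5)))*85 = (86*(-3 + I*√5))*85 = (-258 + 86*I*√5)*85 = -21930 + 7310*I*√5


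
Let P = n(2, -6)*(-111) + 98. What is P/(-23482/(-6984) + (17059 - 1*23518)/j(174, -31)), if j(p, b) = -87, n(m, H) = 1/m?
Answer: 860778/1571753 ≈ 0.54766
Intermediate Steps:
P = 85/2 (P = -111/2 + 98 = 85/2 ≈ 42.500)
P/(-23482/(-6984) + (17059 - 1*23518)/j(174, -31)) = 85/(2*(-23482/(-6984) + (17059 - 1*23518)/(-87))) = 85/(2*(-23482*(-1/6984) + (17059 - 23518)*(-1/87))) = 85/(2*(11741/3492 - 6459*(-1/87))) = 85/(2*(11741/3492 + 2153/29)) = 85/(2*(7858765/101268)) = (85/2)*(101268/7858765) = 860778/1571753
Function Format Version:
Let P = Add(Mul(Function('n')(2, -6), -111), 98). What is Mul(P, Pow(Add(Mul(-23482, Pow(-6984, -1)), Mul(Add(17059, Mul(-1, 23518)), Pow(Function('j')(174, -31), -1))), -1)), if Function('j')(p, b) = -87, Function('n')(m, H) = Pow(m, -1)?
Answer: Rational(860778, 1571753) ≈ 0.54766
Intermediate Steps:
P = Rational(85, 2) (P = Add(Mul(Pow(2, -1), -111), 98) = Add(Mul(Rational(1, 2), -111), 98) = Add(Rational(-111, 2), 98) = Rational(85, 2) ≈ 42.500)
Mul(P, Pow(Add(Mul(-23482, Pow(-6984, -1)), Mul(Add(17059, Mul(-1, 23518)), Pow(Function('j')(174, -31), -1))), -1)) = Mul(Rational(85, 2), Pow(Add(Mul(-23482, Pow(-6984, -1)), Mul(Add(17059, Mul(-1, 23518)), Pow(-87, -1))), -1)) = Mul(Rational(85, 2), Pow(Add(Mul(-23482, Rational(-1, 6984)), Mul(Add(17059, -23518), Rational(-1, 87))), -1)) = Mul(Rational(85, 2), Pow(Add(Rational(11741, 3492), Mul(-6459, Rational(-1, 87))), -1)) = Mul(Rational(85, 2), Pow(Add(Rational(11741, 3492), Rational(2153, 29)), -1)) = Mul(Rational(85, 2), Pow(Rational(7858765, 101268), -1)) = Mul(Rational(85, 2), Rational(101268, 7858765)) = Rational(860778, 1571753)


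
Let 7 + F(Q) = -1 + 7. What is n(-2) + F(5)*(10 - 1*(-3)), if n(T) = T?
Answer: -15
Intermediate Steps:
F(Q) = -1 (F(Q) = -7 + (-1 + 7) = -7 + 6 = -1)
n(-2) + F(5)*(10 - 1*(-3)) = -2 - (10 - 1*(-3)) = -2 - (10 + 3) = -2 - 1*13 = -2 - 13 = -15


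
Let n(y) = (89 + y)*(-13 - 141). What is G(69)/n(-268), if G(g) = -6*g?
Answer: -207/13783 ≈ -0.015018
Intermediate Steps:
n(y) = -13706 - 154*y (n(y) = (89 + y)*(-154) = -13706 - 154*y)
G(69)/n(-268) = (-6*69)/(-13706 - 154*(-268)) = -414/(-13706 + 41272) = -414/27566 = -414*1/27566 = -207/13783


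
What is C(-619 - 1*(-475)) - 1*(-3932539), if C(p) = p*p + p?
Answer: 3953131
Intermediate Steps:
C(p) = p + p² (C(p) = p² + p = p + p²)
C(-619 - 1*(-475)) - 1*(-3932539) = (-619 - 1*(-475))*(1 + (-619 - 1*(-475))) - 1*(-3932539) = (-619 + 475)*(1 + (-619 + 475)) + 3932539 = -144*(1 - 144) + 3932539 = -144*(-143) + 3932539 = 20592 + 3932539 = 3953131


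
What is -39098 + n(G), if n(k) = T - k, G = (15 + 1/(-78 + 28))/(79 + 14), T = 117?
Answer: -181262399/4650 ≈ -38981.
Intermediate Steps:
G = 749/4650 (G = (15 + 1/(-50))/93 = (15 - 1/50)*(1/93) = (749/50)*(1/93) = 749/4650 ≈ 0.16108)
n(k) = 117 - k
-39098 + n(G) = -39098 + (117 - 1*749/4650) = -39098 + (117 - 749/4650) = -39098 + 543301/4650 = -181262399/4650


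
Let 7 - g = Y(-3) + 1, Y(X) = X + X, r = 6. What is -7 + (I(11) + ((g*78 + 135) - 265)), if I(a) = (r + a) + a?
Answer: 827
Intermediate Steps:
Y(X) = 2*X
I(a) = 6 + 2*a (I(a) = (6 + a) + a = 6 + 2*a)
g = 12 (g = 7 - (2*(-3) + 1) = 7 - (-6 + 1) = 7 - 1*(-5) = 7 + 5 = 12)
-7 + (I(11) + ((g*78 + 135) - 265)) = -7 + ((6 + 2*11) + ((12*78 + 135) - 265)) = -7 + ((6 + 22) + ((936 + 135) - 265)) = -7 + (28 + (1071 - 265)) = -7 + (28 + 806) = -7 + 834 = 827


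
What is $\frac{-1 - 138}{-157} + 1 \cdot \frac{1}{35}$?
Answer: $\frac{5022}{5495} \approx 0.91392$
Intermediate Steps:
$\frac{-1 - 138}{-157} + 1 \cdot \frac{1}{35} = \left(-1 - 138\right) \left(- \frac{1}{157}\right) + 1 \cdot \frac{1}{35} = \left(-139\right) \left(- \frac{1}{157}\right) + \frac{1}{35} = \frac{139}{157} + \frac{1}{35} = \frac{5022}{5495}$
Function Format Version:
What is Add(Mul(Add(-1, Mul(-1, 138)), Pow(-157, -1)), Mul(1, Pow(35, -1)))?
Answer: Rational(5022, 5495) ≈ 0.91392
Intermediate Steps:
Add(Mul(Add(-1, Mul(-1, 138)), Pow(-157, -1)), Mul(1, Pow(35, -1))) = Add(Mul(Add(-1, -138), Rational(-1, 157)), Mul(1, Rational(1, 35))) = Add(Mul(-139, Rational(-1, 157)), Rational(1, 35)) = Add(Rational(139, 157), Rational(1, 35)) = Rational(5022, 5495)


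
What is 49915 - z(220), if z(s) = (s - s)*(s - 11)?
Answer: 49915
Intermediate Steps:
z(s) = 0 (z(s) = 0*(-11 + s) = 0)
49915 - z(220) = 49915 - 1*0 = 49915 + 0 = 49915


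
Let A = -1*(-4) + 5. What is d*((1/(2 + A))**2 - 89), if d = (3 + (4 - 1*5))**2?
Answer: -43072/121 ≈ -355.97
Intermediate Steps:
d = 4 (d = (3 + (4 - 5))**2 = (3 - 1)**2 = 2**2 = 4)
A = 9 (A = 4 + 5 = 9)
d*((1/(2 + A))**2 - 89) = 4*((1/(2 + 9))**2 - 89) = 4*((1/11)**2 - 89) = 4*(1/121 - 89) = 4*(-10768/121) = -43072/121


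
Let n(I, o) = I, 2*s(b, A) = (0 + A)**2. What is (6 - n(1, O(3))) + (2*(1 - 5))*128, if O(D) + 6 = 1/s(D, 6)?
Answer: -1019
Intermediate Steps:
s(b, A) = A**2/2 (s(b, A) = (0 + A)**2/2 = A**2/2)
O(D) = -107/18 (O(D) = -6 + 1/((1/2)*6**2) = -6 + 1/((1/2)*36) = -6 + 1/18 = -107/18)
(6 - n(1, O(3))) + (2*(1 - 5))*128 = (6 - 1*1) + (2*(1 - 5))*128 = (6 - 1) + (2*(-4))*128 = 5 - 8*128 = 5 - 1024 = -1019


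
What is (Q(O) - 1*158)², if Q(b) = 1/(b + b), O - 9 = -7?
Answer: 398161/16 ≈ 24885.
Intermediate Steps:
O = 2 (O = 9 - 7 = 2)
Q(b) = 1/(2*b)
(Q(O) - 1*158)² = ((½)/2 - 1*158)² = ((½)*(½) - 158)² = (¼ - 158)² = (-631/4)² = 398161/16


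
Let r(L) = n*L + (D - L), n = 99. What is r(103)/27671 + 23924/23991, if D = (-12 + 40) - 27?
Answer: 904190149/663854961 ≈ 1.3620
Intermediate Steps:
D = 1 (D = 28 - 27 = 1)
r(L) = 1 + 98*L (r(L) = 99*L + (1 - L) = 1 + 98*L)
r(103)/27671 + 23924/23991 = (1 + 98*103)/27671 + 23924/23991 = (1 + 10094)*(1/27671) + 23924*(1/23991) = 10095*(1/27671) + 23924/23991 = 10095/27671 + 23924/23991 = 904190149/663854961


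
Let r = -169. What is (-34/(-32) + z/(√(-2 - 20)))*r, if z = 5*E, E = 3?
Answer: -2873/16 + 2535*I*√22/22 ≈ -179.56 + 540.46*I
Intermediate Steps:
z = 15 (z = 5*3 = 15)
(-34/(-32) + z/(√(-2 - 20)))*r = (-34/(-32) + 15/(√(-2 - 20)))*(-169) = (-34*(-1/32) + 15/(√(-22)))*(-169) = (17/16 + 15/((I*√22)))*(-169) = (17/16 + 15*(-I*√22/22))*(-169) = (17/16 - 15*I*√22/22)*(-169) = -2873/16 + 2535*I*√22/22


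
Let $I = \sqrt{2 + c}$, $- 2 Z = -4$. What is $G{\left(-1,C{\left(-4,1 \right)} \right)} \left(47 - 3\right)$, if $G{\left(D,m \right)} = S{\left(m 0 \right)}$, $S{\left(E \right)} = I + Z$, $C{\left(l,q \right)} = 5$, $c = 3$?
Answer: $88 + 44 \sqrt{5} \approx 186.39$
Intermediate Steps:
$Z = 2$ ($Z = \left(- \frac{1}{2}\right) \left(-4\right) = 2$)
$I = \sqrt{5}$ ($I = \sqrt{2 + 3} = \sqrt{5} \approx 2.2361$)
$S{\left(E \right)} = 2 + \sqrt{5}$ ($S{\left(E \right)} = \sqrt{5} + 2 = 2 + \sqrt{5}$)
$G{\left(D,m \right)} = 2 + \sqrt{5}$
$G{\left(-1,C{\left(-4,1 \right)} \right)} \left(47 - 3\right) = \left(2 + \sqrt{5}\right) \left(47 - 3\right) = \left(2 + \sqrt{5}\right) 44 = 88 + 44 \sqrt{5}$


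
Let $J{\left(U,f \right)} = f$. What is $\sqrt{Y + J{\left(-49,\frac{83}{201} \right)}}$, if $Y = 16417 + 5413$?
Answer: $\frac{\sqrt{881970513}}{201} \approx 147.75$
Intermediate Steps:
$Y = 21830$
$\sqrt{Y + J{\left(-49,\frac{83}{201} \right)}} = \sqrt{21830 + \frac{83}{201}} = \sqrt{\frac{4387913}{201}} = \frac{\sqrt{881970513}}{201}$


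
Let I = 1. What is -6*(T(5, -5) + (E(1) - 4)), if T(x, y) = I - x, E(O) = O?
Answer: 42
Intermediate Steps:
T(x, y) = 1 - x
-6*(T(5, -5) + (E(1) - 4)) = -6*((1 - 1*5) + (1 - 4)) = -6*((1 - 5) - 3) = -6*(-4 - 3) = -6*(-7) = 42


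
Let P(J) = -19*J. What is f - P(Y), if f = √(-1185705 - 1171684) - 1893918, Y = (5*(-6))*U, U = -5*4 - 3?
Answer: -1880808 + I*√2357389 ≈ -1.8808e+6 + 1535.4*I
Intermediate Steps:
U = -23 (U = -20 - 3 = -23)
Y = 690 (Y = (5*(-6))*(-23) = -30*(-23) = 690)
f = -1893918 + I*√2357389 (f = √(-2357389) - 1893918 = I*√2357389 - 1893918 = -1893918 + I*√2357389 ≈ -1.8939e+6 + 1535.4*I)
f - P(Y) = (-1893918 + I*√2357389) - (-19)*690 = (-1893918 + I*√2357389) - 1*(-13110) = (-1893918 + I*√2357389) + 13110 = -1880808 + I*√2357389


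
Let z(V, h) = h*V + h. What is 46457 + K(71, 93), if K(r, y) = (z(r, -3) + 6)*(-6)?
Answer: 47717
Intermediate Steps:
z(V, h) = h + V*h (z(V, h) = V*h + h = h + V*h)
K(r, y) = -18 + 18*r (K(r, y) = (-3*(1 + r) + 6)*(-6) = ((-3 - 3*r) + 6)*(-6) = (3 - 3*r)*(-6) = -18 + 18*r)
46457 + K(71, 93) = 46457 + (-18 + 18*71) = 46457 + (-18 + 1278) = 46457 + 1260 = 47717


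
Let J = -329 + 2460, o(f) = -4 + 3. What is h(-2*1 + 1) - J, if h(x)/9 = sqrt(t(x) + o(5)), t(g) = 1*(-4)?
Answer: -2131 + 9*I*sqrt(5) ≈ -2131.0 + 20.125*I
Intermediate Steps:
t(g) = -4
o(f) = -1
h(x) = 9*I*sqrt(5) (h(x) = 9*sqrt(-4 - 1) = 9*sqrt(-5) = 9*(I*sqrt(5)) = 9*I*sqrt(5))
J = 2131
h(-2*1 + 1) - J = 9*I*sqrt(5) - 1*2131 = 9*I*sqrt(5) - 2131 = -2131 + 9*I*sqrt(5)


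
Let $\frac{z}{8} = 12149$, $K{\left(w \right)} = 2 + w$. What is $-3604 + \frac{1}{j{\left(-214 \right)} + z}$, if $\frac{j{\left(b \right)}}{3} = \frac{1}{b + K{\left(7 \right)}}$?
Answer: $- \frac{71807382423}{19924357} \approx -3604.0$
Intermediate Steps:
$z = 97192$ ($z = 8 \cdot 12149 = 97192$)
$j{\left(b \right)} = \frac{3}{9 + b}$ ($j{\left(b \right)} = \frac{3}{b + \left(2 + 7\right)} = \frac{3}{b + 9} = \frac{3}{9 + b}$)
$-3604 + \frac{1}{j{\left(-214 \right)} + z} = -3604 + \frac{1}{\frac{3}{9 - 214} + 97192} = -3604 + \frac{1}{\frac{3}{-205} + 97192} = -3604 + \frac{1}{3 \left(- \frac{1}{205}\right) + 97192} = -3604 + \frac{1}{- \frac{3}{205} + 97192} = -3604 + \frac{1}{\frac{19924357}{205}} = -3604 + \frac{205}{19924357} = - \frac{71807382423}{19924357}$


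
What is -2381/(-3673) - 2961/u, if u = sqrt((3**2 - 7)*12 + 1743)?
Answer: 2381/3673 - 987*sqrt(1767)/589 ≈ -69.792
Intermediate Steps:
u = sqrt(1767) (u = sqrt((9 - 7)*12 + 1743) = sqrt(2*12 + 1743) = sqrt(24 + 1743) = sqrt(1767) ≈ 42.036)
-2381/(-3673) - 2961/u = -2381/(-3673) - 2961*sqrt(1767)/1767 = -2381*(-1/3673) - 987*sqrt(1767)/589 = 2381/3673 - 987*sqrt(1767)/589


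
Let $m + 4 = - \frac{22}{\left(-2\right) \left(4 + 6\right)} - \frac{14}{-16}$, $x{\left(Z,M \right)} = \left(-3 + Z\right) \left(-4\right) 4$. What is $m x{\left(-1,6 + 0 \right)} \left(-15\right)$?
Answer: $1944$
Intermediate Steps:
$x{\left(Z,M \right)} = 48 - 16 Z$ ($x{\left(Z,M \right)} = \left(12 - 4 Z\right) 4 = 48 - 16 Z$)
$m = - \frac{81}{40}$ ($m = -4 - \left(- \frac{7}{8} + 22 \left(- \frac{1}{2 \left(4 + 6\right)}\right)\right) = -4 - \left(- \frac{7}{8} + \frac{22}{\left(-2\right) 10}\right) = -4 - \left(- \frac{7}{8} + \frac{22}{-20}\right) = -4 + \left(\left(-22\right) \left(- \frac{1}{20}\right) + \frac{7}{8}\right) = -4 + \left(\frac{11}{10} + \frac{7}{8}\right) = -4 + \frac{79}{40} = - \frac{81}{40} \approx -2.025$)
$m x{\left(-1,6 + 0 \right)} \left(-15\right) = - \frac{81 \left(48 - -16\right)}{40} \left(-15\right) = - \frac{81 \left(48 + 16\right)}{40} \left(-15\right) = \left(- \frac{81}{40}\right) 64 \left(-15\right) = \left(- \frac{648}{5}\right) \left(-15\right) = 1944$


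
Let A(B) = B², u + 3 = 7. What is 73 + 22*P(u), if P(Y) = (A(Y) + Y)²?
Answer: 8873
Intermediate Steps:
u = 4 (u = -3 + 7 = 4)
P(Y) = (Y + Y²)² (P(Y) = (Y² + Y)² = (Y + Y²)²)
73 + 22*P(u) = 73 + 22*(4²*(1 + 4)²) = 73 + 22*(16*5²) = 73 + 22*(16*25) = 73 + 22*400 = 73 + 8800 = 8873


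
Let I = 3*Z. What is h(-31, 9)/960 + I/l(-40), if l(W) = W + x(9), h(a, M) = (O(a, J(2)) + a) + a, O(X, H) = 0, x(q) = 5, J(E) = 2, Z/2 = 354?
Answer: -204121/3360 ≈ -60.750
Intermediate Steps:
Z = 708 (Z = 2*354 = 708)
I = 2124 (I = 3*708 = 2124)
h(a, M) = 2*a (h(a, M) = (0 + a) + a = a + a = 2*a)
l(W) = 5 + W (l(W) = W + 5 = 5 + W)
h(-31, 9)/960 + I/l(-40) = (2*(-31))/960 + 2124/(5 - 40) = -62*1/960 + 2124/(-35) = -31/480 + 2124*(-1/35) = -31/480 - 2124/35 = -204121/3360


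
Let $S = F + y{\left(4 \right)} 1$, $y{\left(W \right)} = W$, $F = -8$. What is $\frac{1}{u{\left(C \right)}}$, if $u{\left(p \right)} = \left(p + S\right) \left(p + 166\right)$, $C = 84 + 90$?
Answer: $\frac{1}{57800} \approx 1.7301 \cdot 10^{-5}$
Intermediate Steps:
$S = -4$ ($S = -8 + 4 \cdot 1 = -8 + 4 = -4$)
$C = 174$
$u{\left(p \right)} = \left(-4 + p\right) \left(166 + p\right)$ ($u{\left(p \right)} = \left(p - 4\right) \left(p + 166\right) = \left(-4 + p\right) \left(166 + p\right)$)
$\frac{1}{u{\left(C \right)}} = \frac{1}{-664 + 174^{2} + 162 \cdot 174} = \frac{1}{-664 + 30276 + 28188} = \frac{1}{57800}$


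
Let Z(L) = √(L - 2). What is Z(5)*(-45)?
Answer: -45*√3 ≈ -77.942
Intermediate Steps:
Z(L) = √(-2 + L)
Z(5)*(-45) = √(-2 + 5)*(-45) = √3*(-45) = -45*√3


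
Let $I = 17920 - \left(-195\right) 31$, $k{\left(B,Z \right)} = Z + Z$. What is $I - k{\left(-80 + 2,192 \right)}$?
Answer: $23581$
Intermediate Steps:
$k{\left(B,Z \right)} = 2 Z$
$I = 23965$ ($I = 17920 - -6045 = 17920 + 6045 = 23965$)
$I - k{\left(-80 + 2,192 \right)} = 23965 - 2 \cdot 192 = 23965 - 384 = 23581$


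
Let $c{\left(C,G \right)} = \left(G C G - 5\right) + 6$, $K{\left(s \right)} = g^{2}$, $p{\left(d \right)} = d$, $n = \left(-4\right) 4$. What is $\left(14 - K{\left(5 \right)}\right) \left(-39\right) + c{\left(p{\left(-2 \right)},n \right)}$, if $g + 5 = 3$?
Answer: $-901$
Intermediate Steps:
$g = -2$ ($g = -5 + 3 = -2$)
$n = -16$
$K{\left(s \right)} = 4$ ($K{\left(s \right)} = \left(-2\right)^{2} = 4$)
$c{\left(C,G \right)} = 1 + C G^{2}$ ($c{\left(C,G \right)} = \left(C G G - 5\right) + 6 = \left(C G^{2} - 5\right) + 6 = \left(-5 + C G^{2}\right) + 6 = 1 + C G^{2}$)
$\left(14 - K{\left(5 \right)}\right) \left(-39\right) + c{\left(p{\left(-2 \right)},n \right)} = \left(14 - 4\right) \left(-39\right) + \left(1 - 2 \left(-16\right)^{2}\right) = \left(14 - 4\right) \left(-39\right) + \left(1 - 512\right) = 10 \left(-39\right) + \left(1 - 512\right) = -390 - 511 = -901$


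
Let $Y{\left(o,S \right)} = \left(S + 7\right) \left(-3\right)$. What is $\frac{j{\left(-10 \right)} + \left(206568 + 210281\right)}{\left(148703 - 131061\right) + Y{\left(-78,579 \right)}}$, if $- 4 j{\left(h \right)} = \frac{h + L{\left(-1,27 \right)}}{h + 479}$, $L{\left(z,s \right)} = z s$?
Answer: $\frac{782008761}{29798384} \approx 26.243$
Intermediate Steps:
$L{\left(z,s \right)} = s z$
$Y{\left(o,S \right)} = -21 - 3 S$ ($Y{\left(o,S \right)} = \left(7 + S\right) \left(-3\right) = -21 - 3 S$)
$j{\left(h \right)} = - \frac{-27 + h}{4 \left(479 + h\right)}$ ($j{\left(h \right)} = - \frac{\left(h + 27 \left(-1\right)\right) \frac{1}{h + 479}}{4} = - \frac{\left(h - 27\right) \frac{1}{479 + h}}{4} = - \frac{\left(-27 + h\right) \frac{1}{479 + h}}{4} = - \frac{\frac{1}{479 + h} \left(-27 + h\right)}{4} = - \frac{-27 + h}{4 \left(479 + h\right)}$)
$\frac{j{\left(-10 \right)} + \left(206568 + 210281\right)}{\left(148703 - 131061\right) + Y{\left(-78,579 \right)}} = \frac{\frac{27 - -10}{4 \left(479 - 10\right)} + \left(206568 + 210281\right)}{\left(148703 - 131061\right) - 1758} = \frac{\frac{27 + 10}{4 \cdot 469} + 416849}{17642 - 1758} = \frac{\frac{1}{4} \cdot \frac{1}{469} \cdot 37 + 416849}{17642 - 1758} = \frac{\frac{37}{1876} + 416849}{15884} = \frac{782008761}{1876} \cdot \frac{1}{15884} = \frac{782008761}{29798384}$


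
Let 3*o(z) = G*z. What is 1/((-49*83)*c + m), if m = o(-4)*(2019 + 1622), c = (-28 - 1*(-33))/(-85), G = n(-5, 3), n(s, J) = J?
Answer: -17/243521 ≈ -6.9809e-5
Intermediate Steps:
G = 3
c = -1/17 (c = (-28 + 33)*(-1/85) = 5*(-1/85) = -1/17 ≈ -0.058824)
o(z) = z (o(z) = (3*z)/3 = z)
m = -14564 (m = -4*(2019 + 1622) = -4*3641 = -14564)
1/((-49*83)*c + m) = 1/(-49*83*(-1/17) - 14564) = 1/(-4067*(-1/17) - 14564) = 1/(4067/17 - 14564) = 1/(-243521/17) = -17/243521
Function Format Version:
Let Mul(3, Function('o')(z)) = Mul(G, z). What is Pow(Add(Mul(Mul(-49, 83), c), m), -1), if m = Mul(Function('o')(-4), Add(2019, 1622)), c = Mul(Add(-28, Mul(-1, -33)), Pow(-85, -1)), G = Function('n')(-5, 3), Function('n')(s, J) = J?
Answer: Rational(-17, 243521) ≈ -6.9809e-5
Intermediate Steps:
G = 3
c = Rational(-1, 17) (c = Mul(Add(-28, 33), Rational(-1, 85)) = Mul(5, Rational(-1, 85)) = Rational(-1, 17) ≈ -0.058824)
Function('o')(z) = z (Function('o')(z) = Mul(Rational(1, 3), Mul(3, z)) = z)
m = -14564 (m = Mul(-4, Add(2019, 1622)) = Mul(-4, 3641) = -14564)
Pow(Add(Mul(Mul(-49, 83), c), m), -1) = Pow(Add(Mul(Mul(-49, 83), Rational(-1, 17)), -14564), -1) = Pow(Add(Mul(-4067, Rational(-1, 17)), -14564), -1) = Pow(Add(Rational(4067, 17), -14564), -1) = Pow(Rational(-243521, 17), -1) = Rational(-17, 243521)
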